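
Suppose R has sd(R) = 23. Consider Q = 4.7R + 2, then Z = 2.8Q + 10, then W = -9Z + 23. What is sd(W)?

sd(Q) = |4.7|·23 = 108.1.
sd(Z) = |2.8|·108.1 = 302.68.
sd(W) = |-9|·302.68 = 2724.12.

sd(W) = 2724.12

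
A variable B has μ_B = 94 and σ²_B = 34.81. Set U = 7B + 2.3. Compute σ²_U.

U = 7B + 2.3 is linear with a = 7, b = 2.3.
σ²_U = a²·σ²_B = 7²·34.81 = 1705.69 (the additive constant 2.3 does not affect variance).

σ²_U = 1705.69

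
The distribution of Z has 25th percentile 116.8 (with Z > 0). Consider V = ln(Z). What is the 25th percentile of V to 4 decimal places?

25th percentile of V = 4.7605

ln(Z) is increasing, so P_{25}(V) = g(P_{25}(Z)) ≈ 4.7605.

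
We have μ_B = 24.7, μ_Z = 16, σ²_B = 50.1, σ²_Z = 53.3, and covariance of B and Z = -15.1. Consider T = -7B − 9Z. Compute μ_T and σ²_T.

μ_T = -316.9, σ²_T = 4869.6

μ_T = (-7)·μ_B + (-9)·μ_Z = (-7)·24.7 + (-9)·16 = -316.9.
σ²_T = a²·σ²_B + b²·σ²_Z + 2ab·covariance of B and Z with a = -7, b = -9.
= (-7)²·50.1 + (-9)²·53.3 + 2·(-7)·(-9)·(-15.1)
= 2454.9 + 4317.3 + (-1902.6) = 4869.6.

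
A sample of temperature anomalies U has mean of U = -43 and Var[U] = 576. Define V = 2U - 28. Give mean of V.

mean of V = -114

V = 2U - 28 is linear with a = 2, b = -28.
mean of V = a·mean of U + b = 2·(-43) + (-28) = -114.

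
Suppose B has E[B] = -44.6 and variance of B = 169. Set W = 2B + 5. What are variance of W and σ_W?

W = 2B + 5 is linear with a = 2, b = 5.
variance of W = a²·variance of B = 2²·169 = 676 (the additive constant 5 does not affect variance).
σ_B = √169 = 13.
σ_W = |a|·σ_B = |2|·13 = 26.

variance of W = 676, σ_W = 26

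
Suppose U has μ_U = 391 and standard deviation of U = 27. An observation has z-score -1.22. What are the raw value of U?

U = 358.06

U = μ_U + z·standard deviation of U = 391 + (-1.22)·27 = 358.06.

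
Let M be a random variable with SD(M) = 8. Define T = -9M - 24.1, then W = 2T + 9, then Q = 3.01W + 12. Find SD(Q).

SD(Q) = 433.44

SD(T) = |-9|·8 = 72.
SD(W) = |2|·72 = 144.
SD(Q) = |3.01|·144 = 433.44.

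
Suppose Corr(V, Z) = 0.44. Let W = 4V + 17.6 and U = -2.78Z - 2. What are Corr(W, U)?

Linear rescalings preserve |correlation|; the slopes 4 and -2.78 have opposite signs, so the correlation flips sign: Corr(W, U) = −Corr(V, Z) = -0.44.

Corr(W, U) = -0.44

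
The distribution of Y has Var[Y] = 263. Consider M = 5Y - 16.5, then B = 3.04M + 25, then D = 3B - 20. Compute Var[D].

Var[D] = 546871.68

Var[M] = 5²·263 = 6575.
Var[B] = 3.04²·6575 = 60763.52.
Var[D] = 3²·60763.52 = 546871.68.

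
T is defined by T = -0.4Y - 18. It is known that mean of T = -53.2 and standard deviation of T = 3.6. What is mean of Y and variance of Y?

mean of Y = 88, variance of Y = 81

From T = -0.4Y - 18: mean of T = a·mean of Y + b, so mean of Y = (mean of T − b)/a = (-53.2 − (-18))/(-0.4) = 88.
variance of T = 3.6² = 12.96.
variance of T = a²·variance of Y, so variance of Y = 12.96/(-0.4)² = 81.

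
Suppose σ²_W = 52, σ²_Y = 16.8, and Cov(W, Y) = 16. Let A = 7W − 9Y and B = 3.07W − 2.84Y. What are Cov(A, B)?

Cov(A, B) = 786.728

By bilinearity, Cov(A, B) = ac·σ²_W + bd·σ²_Y + (ad+bc)·Cov(W, Y), with a=7, b=-9, c=3.07, d=-2.84.
ac·σ²_W = 7·3.07·52 = 1117.48
bd·σ²_Y = (-9)·(-2.84)·16.8 = 429.408
(ad+bc)·Cov(W, Y) = (-47.51)·16 = -760.16
Cov(A, B) = 1117.48 + 429.408 + (-760.16) = 786.728.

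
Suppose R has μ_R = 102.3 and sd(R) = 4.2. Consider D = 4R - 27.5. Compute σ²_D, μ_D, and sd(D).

D = 4R - 27.5 is linear with a = 4, b = -27.5.
σ²_R = 4.2² = 17.64.
σ²_D = a²·σ²_R = 4²·17.64 = 282.24 (the additive constant -27.5 does not affect variance).
μ_D = a·μ_R + b = 4·102.3 + (-27.5) = 381.7.
sd(D) = |a|·sd(R) = |4|·4.2 = 16.8.

σ²_D = 282.24, μ_D = 381.7, sd(D) = 16.8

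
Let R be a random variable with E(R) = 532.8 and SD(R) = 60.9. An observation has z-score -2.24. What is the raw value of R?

R = E(R) + z·SD(R) = 532.8 + (-2.24)·60.9 = 396.384.

R = 396.384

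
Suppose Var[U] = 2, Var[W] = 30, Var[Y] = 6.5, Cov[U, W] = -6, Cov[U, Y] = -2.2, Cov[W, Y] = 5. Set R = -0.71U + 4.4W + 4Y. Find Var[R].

Var[R] = a²·Var[U] + b²·Var[W] + c²·Var[Y] + 2ab·Cov[U, W] + 2ac·Cov[U, Y] + 2bc·Cov[W, Y], with a = -0.71, b = 4.4, c = 4.
= 1.0082 + 580.8 + 104 + 37.488 + 12.496 + 176
= 911.7922.

Var[R] = 911.7922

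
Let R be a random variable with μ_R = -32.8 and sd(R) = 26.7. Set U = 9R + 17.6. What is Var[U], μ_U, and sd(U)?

Var[U] = 57744.09, μ_U = -277.6, sd(U) = 240.3

U = 9R + 17.6 is linear with a = 9, b = 17.6.
Var[R] = 26.7² = 712.89.
Var[U] = a²·Var[R] = 9²·712.89 = 57744.09 (the additive constant 17.6 does not affect variance).
μ_U = a·μ_R + b = 9·(-32.8) + 17.6 = -277.6.
sd(U) = |a|·sd(R) = |9|·26.7 = 240.3.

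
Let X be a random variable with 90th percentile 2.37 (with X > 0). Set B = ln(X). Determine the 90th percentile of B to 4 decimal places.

ln(X) is increasing, so P_{90}(B) = g(P_{90}(X)) ≈ 0.8629.

90th percentile of B = 0.8629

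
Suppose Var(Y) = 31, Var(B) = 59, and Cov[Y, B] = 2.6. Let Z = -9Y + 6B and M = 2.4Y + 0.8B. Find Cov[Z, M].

By bilinearity, Cov[Z, M] = ac·Var(Y) + bd·Var(B) + (ad+bc)·Cov[Y, B], with a=-9, b=6, c=2.4, d=0.8.
ac·Var(Y) = (-9)·2.4·31 = -669.6
bd·Var(B) = 6·0.8·59 = 283.2
(ad+bc)·Cov[Y, B] = (7.2)·2.6 = 18.72
Cov[Z, M] = -669.6 + 283.2 + 18.72 = -367.68.

Cov[Z, M] = -367.68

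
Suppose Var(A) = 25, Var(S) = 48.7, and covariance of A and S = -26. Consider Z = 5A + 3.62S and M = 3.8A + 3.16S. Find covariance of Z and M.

covariance of Z and M = 263.63304

By bilinearity, covariance of Z and M = ac·Var(A) + bd·Var(S) + (ad+bc)·covariance of A and S, with a=5, b=3.62, c=3.8, d=3.16.
ac·Var(A) = 5·3.8·25 = 475
bd·Var(S) = 3.62·3.16·48.7 = 557.08904
(ad+bc)·covariance of A and S = (29.556)·(-26) = -768.456
covariance of Z and M = 475 + 557.08904 + (-768.456) = 263.63304.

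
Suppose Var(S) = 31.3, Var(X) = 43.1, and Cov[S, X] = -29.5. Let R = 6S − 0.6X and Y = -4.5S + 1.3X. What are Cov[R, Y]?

Cov[R, Y] = -1188.468

By bilinearity, Cov[R, Y] = ac·Var(S) + bd·Var(X) + (ad+bc)·Cov[S, X], with a=6, b=-0.6, c=-4.5, d=1.3.
ac·Var(S) = 6·(-4.5)·31.3 = -845.1
bd·Var(X) = (-0.6)·1.3·43.1 = -33.618
(ad+bc)·Cov[S, X] = (10.5)·(-29.5) = -309.75
Cov[R, Y] = -845.1 + (-33.618) + (-309.75) = -1188.468.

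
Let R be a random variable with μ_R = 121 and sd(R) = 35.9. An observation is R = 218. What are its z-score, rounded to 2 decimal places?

z = (R − μ_R) / sd(R) = (218 − 121) / 35.9 ≈ 2.70.

z = 2.70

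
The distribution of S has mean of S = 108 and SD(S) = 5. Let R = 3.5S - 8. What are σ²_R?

σ²_R = 306.25

R = 3.5S - 8 is linear with a = 3.5, b = -8.
σ²_S = 5² = 25.
σ²_R = a²·σ²_S = 3.5²·25 = 306.25 (the additive constant -8 does not affect variance).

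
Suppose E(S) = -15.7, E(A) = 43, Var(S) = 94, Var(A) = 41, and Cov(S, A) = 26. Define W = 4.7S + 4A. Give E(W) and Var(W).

E(W) = 98.21, Var(W) = 3710.06

E(W) = 4.7·E(S) + 4·E(A) = 4.7·(-15.7) + 4·43 = 98.21.
Var(W) = a²·Var(S) + b²·Var(A) + 2ab·Cov(S, A) with a = 4.7, b = 4.
= 4.7²·94 + 4²·41 + 2·4.7·4·26
= 2076.46 + 656 + 977.6 = 3710.06.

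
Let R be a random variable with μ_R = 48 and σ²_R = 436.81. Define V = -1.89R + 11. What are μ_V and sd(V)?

V = -1.89R + 11 is linear with a = -1.89, b = 11.
μ_V = a·μ_R + b = (-1.89)·48 + 11 = -79.72.
sd(R) = √436.81 = 20.9.
sd(V) = |a|·sd(R) = |-1.89|·20.9 = 39.501.

μ_V = -79.72, sd(V) = 39.501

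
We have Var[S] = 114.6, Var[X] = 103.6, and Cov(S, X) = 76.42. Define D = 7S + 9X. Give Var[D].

Var[D] = a²·Var[S] + b²·Var[X] + 2ab·Cov(S, X) with a = 7, b = 9.
= 7²·114.6 + 9²·103.6 + 2·7·9·76.42
= 5615.4 + 8391.6 + 9628.92 = 23635.92.

Var[D] = 23635.92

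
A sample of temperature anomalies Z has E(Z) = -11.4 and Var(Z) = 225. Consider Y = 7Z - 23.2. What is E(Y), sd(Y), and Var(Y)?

Y = 7Z - 23.2 is linear with a = 7, b = -23.2.
E(Y) = a·E(Z) + b = 7·(-11.4) + (-23.2) = -103.
sd(Z) = √225 = 15.
sd(Y) = |a|·sd(Z) = |7|·15 = 105.
Var(Y) = a²·Var(Z) = 7²·225 = 11025 (the additive constant -23.2 does not affect variance).

E(Y) = -103, sd(Y) = 105, Var(Y) = 11025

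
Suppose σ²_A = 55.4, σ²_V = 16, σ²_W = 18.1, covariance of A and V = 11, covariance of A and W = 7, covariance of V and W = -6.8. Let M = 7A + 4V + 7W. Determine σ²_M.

σ²_M = 4778.7

σ²_M = a²·σ²_A + b²·σ²_V + c²·σ²_W + 2ab·covariance of A and V + 2ac·covariance of A and W + 2bc·covariance of V and W, with a = 7, b = 4, c = 7.
= 2714.6 + 256 + 886.9 + 616 + 686 + (-380.8)
= 4778.7.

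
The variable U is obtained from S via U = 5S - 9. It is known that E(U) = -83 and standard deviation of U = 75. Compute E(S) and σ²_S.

From U = 5S - 9: E(U) = a·E(S) + b, so E(S) = (E(U) − b)/a = (-83 − (-9))/5 = -14.8.
σ²_U = 75² = 5625.
σ²_U = a²·σ²_S, so σ²_S = 5625/5² = 225.

E(S) = -14.8, σ²_S = 225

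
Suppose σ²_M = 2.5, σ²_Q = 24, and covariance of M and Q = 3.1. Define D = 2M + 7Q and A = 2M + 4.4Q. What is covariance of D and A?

covariance of D and A = 819.88

By bilinearity, covariance of D and A = ac·σ²_M + bd·σ²_Q + (ad+bc)·covariance of M and Q, with a=2, b=7, c=2, d=4.4.
ac·σ²_M = 2·2·2.5 = 10
bd·σ²_Q = 7·4.4·24 = 739.2
(ad+bc)·covariance of M and Q = (22.8)·3.1 = 70.68
covariance of D and A = 10 + 739.2 + 70.68 = 819.88.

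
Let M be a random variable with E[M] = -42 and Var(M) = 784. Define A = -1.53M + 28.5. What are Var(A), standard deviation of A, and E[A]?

A = -1.53M + 28.5 is linear with a = -1.53, b = 28.5.
Var(A) = a²·Var(M) = (-1.53)²·784 = 1835.2656 (the additive constant 28.5 does not affect variance).
standard deviation of M = √784 = 28.
standard deviation of A = |a|·standard deviation of M = |-1.53|·28 = 42.84.
E[A] = a·E[M] + b = (-1.53)·(-42) + 28.5 = 92.76.

Var(A) = 1835.2656, standard deviation of A = 42.84, E[A] = 92.76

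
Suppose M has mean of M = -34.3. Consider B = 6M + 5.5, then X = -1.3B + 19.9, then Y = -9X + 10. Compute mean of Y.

mean of Y = -2512.61

mean of B = 6·(-34.3) + 5.5 = -200.3.
mean of X = (-1.3)·(-200.3) + 19.9 = 280.29.
mean of Y = (-9)·280.29 + 10 = -2512.61.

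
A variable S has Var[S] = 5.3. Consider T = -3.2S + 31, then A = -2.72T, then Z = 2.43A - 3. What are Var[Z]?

Var[Z] = 2370.97066954752

Var[T] = (-3.2)²·5.3 = 54.272.
Var[A] = (-2.72)²·54.272 = 401.5259648.
Var[Z] = 2.43²·401.5259648 = 2370.97066954752.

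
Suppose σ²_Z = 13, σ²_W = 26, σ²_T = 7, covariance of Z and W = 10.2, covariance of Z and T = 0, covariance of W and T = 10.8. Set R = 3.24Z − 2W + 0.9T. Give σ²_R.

σ²_R = 75.0668

σ²_R = a²·σ²_Z + b²·σ²_W + c²·σ²_T + 2ab·covariance of Z and W + 2ac·covariance of Z and T + 2bc·covariance of W and T, with a = 3.24, b = -2, c = 0.9.
= 136.4688 + 104 + 5.67 + (-132.192) + 0 + (-38.88)
= 75.0668.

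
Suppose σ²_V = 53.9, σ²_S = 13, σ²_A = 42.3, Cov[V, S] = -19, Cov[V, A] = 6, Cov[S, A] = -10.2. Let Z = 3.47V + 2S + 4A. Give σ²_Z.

σ²_Z = a²·σ²_V + b²·σ²_S + c²·σ²_A + 2ab·Cov[V, S] + 2ac·Cov[V, A] + 2bc·Cov[S, A], with a = 3.47, b = 2, c = 4.
= 649.00451 + 52 + 676.8 + (-263.72) + 166.56 + (-163.2)
= 1117.44451.

σ²_Z = 1117.44451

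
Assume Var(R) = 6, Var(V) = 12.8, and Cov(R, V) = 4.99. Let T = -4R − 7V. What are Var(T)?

Var(T) = a²·Var(R) + b²·Var(V) + 2ab·Cov(R, V) with a = -4, b = -7.
= (-4)²·6 + (-7)²·12.8 + 2·(-4)·(-7)·4.99
= 96 + 627.2 + 279.44 = 1002.64.

Var(T) = 1002.64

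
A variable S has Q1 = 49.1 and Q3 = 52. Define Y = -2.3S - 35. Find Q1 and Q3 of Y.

a = -2.3 < 0 reverses order: Q1(Y) comes from Q3(S), Q3(Y) from Q1(S).
Q1(Y) = (-2.3)·52 + (-35) = -154.6; Q3(Y) = (-2.3)·49.1 + (-35) = -147.93.

Q1(Y) = -154.6, Q3(Y) = -147.93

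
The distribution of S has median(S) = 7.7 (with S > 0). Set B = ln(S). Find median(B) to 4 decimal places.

median(B) = 2.0412

ln(S) is monotone on this domain, so median(B) = ln(7.7) ≈ 2.0412.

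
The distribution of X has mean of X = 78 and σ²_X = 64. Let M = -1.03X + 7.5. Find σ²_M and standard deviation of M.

M = -1.03X + 7.5 is linear with a = -1.03, b = 7.5.
σ²_M = a²·σ²_X = (-1.03)²·64 = 67.8976 (the additive constant 7.5 does not affect variance).
standard deviation of X = √64 = 8.
standard deviation of M = |a|·standard deviation of X = |-1.03|·8 = 8.24.

σ²_M = 67.8976, standard deviation of M = 8.24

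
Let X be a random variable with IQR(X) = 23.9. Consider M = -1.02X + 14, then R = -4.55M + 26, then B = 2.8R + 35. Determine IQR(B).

IQR(B) = 310.57572

IQR(M) = |-1.02|·23.9 = 24.378.
IQR(R) = |-4.55|·24.378 = 110.9199.
IQR(B) = |2.8|·110.9199 = 310.57572.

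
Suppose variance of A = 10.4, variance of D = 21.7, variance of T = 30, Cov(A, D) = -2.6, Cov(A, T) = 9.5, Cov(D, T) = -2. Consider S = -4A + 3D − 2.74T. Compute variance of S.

variance of S = a²·variance of A + b²·variance of D + c²·variance of T + 2ab·Cov(A, D) + 2ac·Cov(A, T) + 2bc·Cov(D, T), with a = -4, b = 3, c = -2.74.
= 166.4 + 195.3 + 225.228 + 62.4 + 208.24 + 32.88
= 890.448.

variance of S = 890.448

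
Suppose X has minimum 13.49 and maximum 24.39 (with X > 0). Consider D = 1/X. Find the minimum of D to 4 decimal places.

min(D) = 0.041

1/X is decreasing on this domain, so min(D) comes from max(X) = 24.39: min(D) = 1/(24.39) ≈ 0.041.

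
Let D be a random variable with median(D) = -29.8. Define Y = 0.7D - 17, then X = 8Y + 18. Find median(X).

median(X) = -284.88

median(Y) = 0.7·(-29.8) + (-17) = -37.86.
median(X) = 8·(-37.86) + 18 = -284.88.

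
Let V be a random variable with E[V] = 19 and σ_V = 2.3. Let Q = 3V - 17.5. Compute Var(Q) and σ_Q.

Var(Q) = 47.61, σ_Q = 6.9

Q = 3V - 17.5 is linear with a = 3, b = -17.5.
Var(V) = 2.3² = 5.29.
Var(Q) = a²·Var(V) = 3²·5.29 = 47.61 (the additive constant -17.5 does not affect variance).
σ_Q = |a|·σ_V = |3|·2.3 = 6.9.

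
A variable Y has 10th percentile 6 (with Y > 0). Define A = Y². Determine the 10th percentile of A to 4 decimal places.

Y² is increasing, so P_{10}(A) = g(P_{10}(Y)) = 36.

10th percentile of A = 36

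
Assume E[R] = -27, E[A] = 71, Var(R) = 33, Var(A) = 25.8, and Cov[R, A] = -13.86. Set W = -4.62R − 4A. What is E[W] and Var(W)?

E[W] = (-4.62)·E[R] + (-4)·E[A] = (-4.62)·(-27) + (-4)·71 = -159.26.
Var(W) = a²·Var(R) + b²·Var(A) + 2ab·Cov[R, A] with a = -4.62, b = -4.
= (-4.62)²·33 + (-4)²·25.8 + 2·(-4.62)·(-4)·(-13.86)
= 704.3652 + 412.8 + (-512.2656) = 604.8996.

E[W] = -159.26, Var(W) = 604.8996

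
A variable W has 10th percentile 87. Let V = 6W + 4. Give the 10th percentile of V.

Since a = 6 > 0 the transformation is increasing, so the 10th percentile of V = a·(P_{10} of W) + b = 6·87 + 4 = 526.

10th percentile of V = 526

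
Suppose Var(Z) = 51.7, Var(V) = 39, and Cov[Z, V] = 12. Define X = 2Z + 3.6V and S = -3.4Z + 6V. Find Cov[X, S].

Cov[X, S] = 487.96

By bilinearity, Cov[X, S] = ac·Var(Z) + bd·Var(V) + (ad+bc)·Cov[Z, V], with a=2, b=3.6, c=-3.4, d=6.
ac·Var(Z) = 2·(-3.4)·51.7 = -351.56
bd·Var(V) = 3.6·6·39 = 842.4
(ad+bc)·Cov[Z, V] = (-0.24)·12 = -2.88
Cov[X, S] = -351.56 + 842.4 + (-2.88) = 487.96.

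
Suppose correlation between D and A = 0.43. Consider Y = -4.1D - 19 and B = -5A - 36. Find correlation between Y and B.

correlation between Y and B = 0.43

Linear rescalings preserve correlation up to sign; here the slopes -4.1 and -5 have the same sign, so correlation between Y and B = correlation between D and A = 0.43.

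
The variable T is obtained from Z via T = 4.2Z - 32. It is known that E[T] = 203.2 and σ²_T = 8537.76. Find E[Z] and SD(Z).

From T = 4.2Z - 32: E[T] = a·E[Z] + b, so E[Z] = (E[T] − b)/a = (203.2 − (-32))/4.2 = 56.
SD(T) = √8537.76 = 92.4.
SD(T) = |a|·SD(Z), so SD(Z) = 92.4/|4.2| = 22.

E[Z] = 56, SD(Z) = 22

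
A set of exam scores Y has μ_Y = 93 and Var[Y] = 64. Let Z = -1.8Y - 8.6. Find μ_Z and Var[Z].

μ_Z = -176, Var[Z] = 207.36

Z = -1.8Y - 8.6 is linear with a = -1.8, b = -8.6.
μ_Z = a·μ_Y + b = (-1.8)·93 + (-8.6) = -176.
Var[Z] = a²·Var[Y] = (-1.8)²·64 = 207.36 (the additive constant -8.6 does not affect variance).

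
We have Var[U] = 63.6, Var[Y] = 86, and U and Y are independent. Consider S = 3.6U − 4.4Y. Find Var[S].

Var[S] = a²·Var[U] + b²·Var[Y] + 2ab·Cov[U, Y] with a = 3.6, b = -4.4.
Independence gives Cov[U, Y] = 0.
= 3.6²·63.6 + (-4.4)²·86 + 2·3.6·(-4.4)·0
= 824.256 + 1664.96 + 0 = 2489.216.

Var[S] = 2489.216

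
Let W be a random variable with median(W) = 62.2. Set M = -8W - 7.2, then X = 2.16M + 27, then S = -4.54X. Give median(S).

median(M) = (-8)·62.2 + (-7.2) = -504.8.
median(X) = 2.16·(-504.8) + 27 = -1063.368.
median(S) = (-4.54)·(-1063.368) = 4827.69072.

median(S) = 4827.69072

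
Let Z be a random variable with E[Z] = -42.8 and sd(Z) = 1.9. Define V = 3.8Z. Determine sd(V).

sd(V) = 7.22

V = 3.8Z is linear with a = 3.8, b = 0.
sd(V) = |a|·sd(Z) = |3.8|·1.9 = 7.22.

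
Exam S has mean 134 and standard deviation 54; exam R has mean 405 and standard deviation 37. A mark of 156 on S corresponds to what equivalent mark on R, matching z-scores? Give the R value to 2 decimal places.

R = 420.07

z = (156 − 134)/54 ≈ 0.4074.
R = 405 + z·37 = 405 + (156 − 134)·37/54 ≈ 420.07.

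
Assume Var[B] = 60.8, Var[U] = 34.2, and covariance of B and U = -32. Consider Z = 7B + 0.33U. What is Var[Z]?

Var[Z] = a²·Var[B] + b²·Var[U] + 2ab·covariance of B and U with a = 7, b = 0.33.
= 7²·60.8 + 0.33²·34.2 + 2·7·0.33·(-32)
= 2979.2 + 3.72438 + (-147.84) = 2835.08438.

Var[Z] = 2835.08438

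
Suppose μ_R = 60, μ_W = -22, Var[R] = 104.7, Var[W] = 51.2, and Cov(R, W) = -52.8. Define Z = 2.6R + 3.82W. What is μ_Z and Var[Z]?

μ_Z = 2.6·μ_R + 3.82·μ_W = 2.6·60 + 3.82·(-22) = 71.96.
Var[Z] = a²·Var[R] + b²·Var[W] + 2ab·Cov(R, W) with a = 2.6, b = 3.82.
= 2.6²·104.7 + 3.82²·51.2 + 2·2.6·3.82·(-52.8)
= 707.772 + 747.13088 + (-1048.8192) = 406.08368.

μ_Z = 71.96, Var[Z] = 406.08368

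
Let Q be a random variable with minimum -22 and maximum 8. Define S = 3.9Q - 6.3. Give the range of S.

Range(S) = 117

Range of Q = 8 − (-22) = 30.
Range(S) = |a|·Range(Q) = |3.9|·30 = 117.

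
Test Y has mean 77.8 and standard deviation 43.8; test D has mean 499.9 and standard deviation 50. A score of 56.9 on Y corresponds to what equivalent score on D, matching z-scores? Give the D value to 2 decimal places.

D = 476.04

z = (56.9 − 77.8)/43.8 ≈ -0.4772.
D = 499.9 + z·50 = 499.9 + (56.9 − 77.8)·50/43.8 ≈ 476.04.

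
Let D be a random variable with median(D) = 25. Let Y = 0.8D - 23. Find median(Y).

median(Y) = -3

A linear map preserves order up to sign, so median(Y) = a·median(D) + b = 0.8·25 + (-23) = -3.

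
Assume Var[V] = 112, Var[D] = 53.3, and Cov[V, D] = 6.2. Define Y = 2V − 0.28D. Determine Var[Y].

Var[Y] = 445.23472

Var[Y] = a²·Var[V] + b²·Var[D] + 2ab·Cov[V, D] with a = 2, b = -0.28.
= 2²·112 + (-0.28)²·53.3 + 2·2·(-0.28)·6.2
= 448 + 4.17872 + (-6.944) = 445.23472.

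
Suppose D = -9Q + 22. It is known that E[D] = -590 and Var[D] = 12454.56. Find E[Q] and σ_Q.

E[Q] = 68, σ_Q = 12.4

From D = -9Q + 22: E[D] = a·E[Q] + b, so E[Q] = (E[D] − b)/a = (-590 − 22)/(-9) = 68.
σ_D = √12454.56 = 111.6.
σ_D = |a|·σ_Q, so σ_Q = 111.6/|-9| = 12.4.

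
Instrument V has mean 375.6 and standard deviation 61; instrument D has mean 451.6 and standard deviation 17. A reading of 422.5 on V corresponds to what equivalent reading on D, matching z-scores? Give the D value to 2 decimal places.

D = 464.67

z = (422.5 − 375.6)/61 ≈ 0.7689.
D = 451.6 + z·17 = 451.6 + (422.5 − 375.6)·17/61 ≈ 464.67.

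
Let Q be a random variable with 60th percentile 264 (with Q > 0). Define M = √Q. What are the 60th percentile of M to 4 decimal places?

√Q is increasing, so P_{60}(M) = g(P_{60}(Q)) ≈ 16.2481.

60th percentile of M = 16.2481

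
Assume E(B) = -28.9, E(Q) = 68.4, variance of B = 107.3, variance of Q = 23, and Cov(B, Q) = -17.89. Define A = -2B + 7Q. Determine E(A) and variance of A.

E(A) = (-2)·E(B) + 7·E(Q) = (-2)·(-28.9) + 7·68.4 = 536.6.
variance of A = a²·variance of B + b²·variance of Q + 2ab·Cov(B, Q) with a = -2, b = 7.
= (-2)²·107.3 + 7²·23 + 2·(-2)·7·(-17.89)
= 429.2 + 1127 + 500.92 = 2057.12.

E(A) = 536.6, variance of A = 2057.12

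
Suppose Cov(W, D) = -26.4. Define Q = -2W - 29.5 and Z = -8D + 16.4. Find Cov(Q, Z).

Cov(Q, Z) = a·c·Cov(W, D) = (-2)·(-8)·(-26.4) = -422.4. Additive constants drop out.

Cov(Q, Z) = -422.4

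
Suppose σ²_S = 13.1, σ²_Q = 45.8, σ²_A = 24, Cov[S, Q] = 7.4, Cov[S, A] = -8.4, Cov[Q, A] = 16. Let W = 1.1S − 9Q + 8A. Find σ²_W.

σ²_W = 2663.291

σ²_W = a²·σ²_S + b²·σ²_Q + c²·σ²_A + 2ab·Cov[S, Q] + 2ac·Cov[S, A] + 2bc·Cov[Q, A], with a = 1.1, b = -9, c = 8.
= 15.851 + 3709.8 + 1536 + (-146.52) + (-147.84) + (-2304)
= 2663.291.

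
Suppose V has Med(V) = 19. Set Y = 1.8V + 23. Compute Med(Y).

A linear map preserves order up to sign, so Med(Y) = a·Med(V) + b = 1.8·19 + 23 = 57.2.

Med(Y) = 57.2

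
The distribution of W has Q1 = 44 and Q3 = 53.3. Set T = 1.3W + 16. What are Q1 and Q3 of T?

Q1(T) = 73.2, Q3(T) = 85.29

a = 1.3 > 0: Q1(T) = a·Q1(W)+b = 73.2, Q3(T) = a·Q3(W)+b = 85.29.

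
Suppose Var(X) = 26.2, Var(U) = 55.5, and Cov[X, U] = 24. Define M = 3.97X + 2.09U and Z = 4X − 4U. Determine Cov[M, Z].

Cov[M, Z] = -228.404

By bilinearity, Cov[M, Z] = ac·Var(X) + bd·Var(U) + (ad+bc)·Cov[X, U], with a=3.97, b=2.09, c=4, d=-4.
ac·Var(X) = 3.97·4·26.2 = 416.056
bd·Var(U) = 2.09·(-4)·55.5 = -463.98
(ad+bc)·Cov[X, U] = (-7.52)·24 = -180.48
Cov[M, Z] = 416.056 + (-463.98) + (-180.48) = -228.404.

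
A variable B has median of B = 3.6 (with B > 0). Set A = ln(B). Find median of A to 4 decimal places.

ln(B) is monotone on this domain, so median of A = ln(3.6) ≈ 1.2809.

median of A = 1.2809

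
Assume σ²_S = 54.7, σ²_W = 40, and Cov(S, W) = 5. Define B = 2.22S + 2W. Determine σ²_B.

σ²_B = 473.98348

σ²_B = a²·σ²_S + b²·σ²_W + 2ab·Cov(S, W) with a = 2.22, b = 2.
= 2.22²·54.7 + 2²·40 + 2·2.22·2·5
= 269.58348 + 160 + 44.4 = 473.98348.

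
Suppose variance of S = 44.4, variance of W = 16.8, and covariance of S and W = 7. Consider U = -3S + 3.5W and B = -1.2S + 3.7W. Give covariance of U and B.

covariance of U and B = 270.3

By bilinearity, covariance of U and B = ac·variance of S + bd·variance of W + (ad+bc)·covariance of S and W, with a=-3, b=3.5, c=-1.2, d=3.7.
ac·variance of S = (-3)·(-1.2)·44.4 = 159.84
bd·variance of W = 3.5·3.7·16.8 = 217.56
(ad+bc)·covariance of S and W = (-15.3)·7 = -107.1
covariance of U and B = 159.84 + 217.56 + (-107.1) = 270.3.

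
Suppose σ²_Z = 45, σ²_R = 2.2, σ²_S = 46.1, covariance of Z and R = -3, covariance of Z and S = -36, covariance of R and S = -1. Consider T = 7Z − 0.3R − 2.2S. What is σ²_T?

σ²_T = 3548.402

σ²_T = a²·σ²_Z + b²·σ²_R + c²·σ²_S + 2ab·covariance of Z and R + 2ac·covariance of Z and S + 2bc·covariance of R and S, with a = 7, b = -0.3, c = -2.2.
= 2205 + 0.198 + 223.124 + 12.6 + 1108.8 + (-1.32)
= 3548.402.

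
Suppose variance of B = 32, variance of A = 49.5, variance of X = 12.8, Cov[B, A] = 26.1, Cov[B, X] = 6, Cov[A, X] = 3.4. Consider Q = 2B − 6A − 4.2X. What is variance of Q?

variance of Q = a²·variance of B + b²·variance of A + c²·variance of X + 2ab·Cov[B, A] + 2ac·Cov[B, X] + 2bc·Cov[A, X], with a = 2, b = -6, c = -4.2.
= 128 + 1782 + 225.792 + (-626.4) + (-100.8) + 171.36
= 1579.952.

variance of Q = 1579.952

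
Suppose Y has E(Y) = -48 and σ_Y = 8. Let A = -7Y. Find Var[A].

Var[A] = 3136

A = -7Y is linear with a = -7, b = 0.
Var[Y] = 8² = 64.
Var[A] = a²·Var[Y] = (-7)²·64 = 3136.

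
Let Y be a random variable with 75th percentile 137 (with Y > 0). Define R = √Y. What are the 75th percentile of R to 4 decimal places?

75th percentile of R = 11.7047

√Y is increasing, so P_{75}(R) = g(P_{75}(Y)) ≈ 11.7047.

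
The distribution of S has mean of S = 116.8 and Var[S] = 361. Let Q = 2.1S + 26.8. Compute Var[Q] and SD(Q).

Var[Q] = 1592.01, SD(Q) = 39.9

Q = 2.1S + 26.8 is linear with a = 2.1, b = 26.8.
Var[Q] = a²·Var[S] = 2.1²·361 = 1592.01 (the additive constant 26.8 does not affect variance).
SD(S) = √361 = 19.
SD(Q) = |a|·SD(S) = |2.1|·19 = 39.9.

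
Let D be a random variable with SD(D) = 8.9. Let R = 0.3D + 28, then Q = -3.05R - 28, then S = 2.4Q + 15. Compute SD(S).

SD(R) = |0.3|·8.9 = 2.67.
SD(Q) = |-3.05|·2.67 = 8.1435.
SD(S) = |2.4|·8.1435 = 19.5444.

SD(S) = 19.5444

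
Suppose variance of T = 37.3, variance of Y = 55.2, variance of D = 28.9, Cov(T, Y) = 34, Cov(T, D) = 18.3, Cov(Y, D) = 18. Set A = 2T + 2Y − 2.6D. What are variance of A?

variance of A = 459.844

variance of A = a²·variance of T + b²·variance of Y + c²·variance of D + 2ab·Cov(T, Y) + 2ac·Cov(T, D) + 2bc·Cov(Y, D), with a = 2, b = 2, c = -2.6.
= 149.2 + 220.8 + 195.364 + 272 + (-190.32) + (-187.2)
= 459.844.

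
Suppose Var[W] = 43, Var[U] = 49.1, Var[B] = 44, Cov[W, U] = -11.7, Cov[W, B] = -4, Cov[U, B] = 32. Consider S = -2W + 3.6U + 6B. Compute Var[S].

Var[S] = 4039.216

Var[S] = a²·Var[W] + b²·Var[U] + c²·Var[B] + 2ab·Cov[W, U] + 2ac·Cov[W, B] + 2bc·Cov[U, B], with a = -2, b = 3.6, c = 6.
= 172 + 636.336 + 1584 + 168.48 + 96 + 1382.4
= 4039.216.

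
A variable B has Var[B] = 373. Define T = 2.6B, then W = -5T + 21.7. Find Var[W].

Var[W] = 63037

Var[T] = 2.6²·373 = 2521.48.
Var[W] = (-5)²·2521.48 = 63037.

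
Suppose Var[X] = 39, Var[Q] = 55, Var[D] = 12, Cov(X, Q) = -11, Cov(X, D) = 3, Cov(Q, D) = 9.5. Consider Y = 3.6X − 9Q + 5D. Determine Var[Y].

Var[Y] = a²·Var[X] + b²·Var[Q] + c²·Var[D] + 2ab·Cov(X, Q) + 2ac·Cov(X, D) + 2bc·Cov(Q, D), with a = 3.6, b = -9, c = 5.
= 505.44 + 4455 + 300 + 712.8 + 108 + (-855)
= 5226.24.

Var[Y] = 5226.24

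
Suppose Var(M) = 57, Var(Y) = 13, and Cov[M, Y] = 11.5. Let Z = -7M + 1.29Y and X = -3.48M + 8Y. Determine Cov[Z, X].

By bilinearity, Cov[Z, X] = ac·Var(M) + bd·Var(Y) + (ad+bc)·Cov[M, Y], with a=-7, b=1.29, c=-3.48, d=8.
ac·Var(M) = (-7)·(-3.48)·57 = 1388.52
bd·Var(Y) = 1.29·8·13 = 134.16
(ad+bc)·Cov[M, Y] = (-60.4892)·11.5 = -695.6258
Cov[Z, X] = 1388.52 + 134.16 + (-695.6258) = 827.0542.

Cov[Z, X] = 827.0542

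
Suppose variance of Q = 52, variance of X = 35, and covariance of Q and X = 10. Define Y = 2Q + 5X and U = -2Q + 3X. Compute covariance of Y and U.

covariance of Y and U = 277

By bilinearity, covariance of Y and U = ac·variance of Q + bd·variance of X + (ad+bc)·covariance of Q and X, with a=2, b=5, c=-2, d=3.
ac·variance of Q = 2·(-2)·52 = -208
bd·variance of X = 5·3·35 = 525
(ad+bc)·covariance of Q and X = (-4)·10 = -40
covariance of Y and U = -208 + 525 + (-40) = 277.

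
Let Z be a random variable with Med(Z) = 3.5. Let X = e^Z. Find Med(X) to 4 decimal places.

e^Z is monotone on this domain, so Med(X) = exp(3.5) ≈ 33.1155.

Med(X) = 33.1155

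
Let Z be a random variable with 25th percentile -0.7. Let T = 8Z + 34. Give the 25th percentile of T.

Since a = 8 > 0 the transformation is increasing, so the 25th percentile of T = a·(P_{25} of Z) + b = 8·(-0.7) + 34 = 28.4.

25th percentile of T = 28.4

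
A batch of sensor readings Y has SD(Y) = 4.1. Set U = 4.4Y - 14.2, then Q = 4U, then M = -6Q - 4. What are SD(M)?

SD(U) = |4.4|·4.1 = 18.04.
SD(Q) = |4|·18.04 = 72.16.
SD(M) = |-6|·72.16 = 432.96.

SD(M) = 432.96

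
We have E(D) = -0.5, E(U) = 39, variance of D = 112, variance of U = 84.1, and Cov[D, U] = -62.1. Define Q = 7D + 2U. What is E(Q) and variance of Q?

E(Q) = 7·E(D) + 2·E(U) = 7·(-0.5) + 2·39 = 74.5.
variance of Q = a²·variance of D + b²·variance of U + 2ab·Cov[D, U] with a = 7, b = 2.
= 7²·112 + 2²·84.1 + 2·7·2·(-62.1)
= 5488 + 336.4 + (-1738.8) = 4085.6.

E(Q) = 74.5, variance of Q = 4085.6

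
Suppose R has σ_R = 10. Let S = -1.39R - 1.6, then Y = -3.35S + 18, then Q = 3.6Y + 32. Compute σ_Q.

σ_S = |-1.39|·10 = 13.9.
σ_Y = |-3.35|·13.9 = 46.565.
σ_Q = |3.6|·46.565 = 167.634.

σ_Q = 167.634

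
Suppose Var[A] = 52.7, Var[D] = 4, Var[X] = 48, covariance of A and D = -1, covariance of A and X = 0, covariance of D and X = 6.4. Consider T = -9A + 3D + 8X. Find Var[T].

Var[T] = 7737.9

Var[T] = a²·Var[A] + b²·Var[D] + c²·Var[X] + 2ab·covariance of A and D + 2ac·covariance of A and X + 2bc·covariance of D and X, with a = -9, b = 3, c = 8.
= 4268.7 + 36 + 3072 + 54 + 0 + 307.2
= 7737.9.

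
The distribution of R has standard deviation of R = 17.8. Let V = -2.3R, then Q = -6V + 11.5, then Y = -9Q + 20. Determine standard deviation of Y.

standard deviation of Y = 2210.76

standard deviation of V = |-2.3|·17.8 = 40.94.
standard deviation of Q = |-6|·40.94 = 245.64.
standard deviation of Y = |-9|·245.64 = 2210.76.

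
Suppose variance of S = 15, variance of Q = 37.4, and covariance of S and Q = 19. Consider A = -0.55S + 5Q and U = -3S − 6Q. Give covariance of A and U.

By bilinearity, covariance of A and U = ac·variance of S + bd·variance of Q + (ad+bc)·covariance of S and Q, with a=-0.55, b=5, c=-3, d=-6.
ac·variance of S = (-0.55)·(-3)·15 = 24.75
bd·variance of Q = 5·(-6)·37.4 = -1122
(ad+bc)·covariance of S and Q = (-11.7)·19 = -222.3
covariance of A and U = 24.75 + (-1122) + (-222.3) = -1319.55.

covariance of A and U = -1319.55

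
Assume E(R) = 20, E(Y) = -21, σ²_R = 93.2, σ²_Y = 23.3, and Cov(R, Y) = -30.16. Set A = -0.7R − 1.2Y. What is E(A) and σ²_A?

E(A) = 11.2, σ²_A = 28.5512

E(A) = (-0.7)·E(R) + (-1.2)·E(Y) = (-0.7)·20 + (-1.2)·(-21) = 11.2.
σ²_A = a²·σ²_R + b²·σ²_Y + 2ab·Cov(R, Y) with a = -0.7, b = -1.2.
= (-0.7)²·93.2 + (-1.2)²·23.3 + 2·(-0.7)·(-1.2)·(-30.16)
= 45.668 + 33.552 + (-50.6688) = 28.5512.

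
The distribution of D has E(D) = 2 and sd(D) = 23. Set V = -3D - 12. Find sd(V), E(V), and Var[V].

sd(V) = 69, E(V) = -18, Var[V] = 4761

V = -3D - 12 is linear with a = -3, b = -12.
sd(V) = |a|·sd(D) = |-3|·23 = 69.
E(V) = a·E(D) + b = (-3)·2 + (-12) = -18.
Var[D] = 23² = 529.
Var[V] = a²·Var[D] = (-3)²·529 = 4761 (the additive constant -12 does not affect variance).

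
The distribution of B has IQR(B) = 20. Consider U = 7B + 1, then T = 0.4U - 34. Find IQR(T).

IQR(T) = 56

IQR(U) = |7|·20 = 140.
IQR(T) = |0.4|·140 = 56.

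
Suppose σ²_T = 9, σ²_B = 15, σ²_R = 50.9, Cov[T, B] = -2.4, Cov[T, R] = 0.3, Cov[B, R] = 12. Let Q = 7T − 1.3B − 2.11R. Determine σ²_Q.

σ²_Q = 793.61189

σ²_Q = a²·σ²_T + b²·σ²_B + c²·σ²_R + 2ab·Cov[T, B] + 2ac·Cov[T, R] + 2bc·Cov[B, R], with a = 7, b = -1.3, c = -2.11.
= 441 + 25.35 + 226.61189 + 43.68 + (-8.862) + 65.832
= 793.61189.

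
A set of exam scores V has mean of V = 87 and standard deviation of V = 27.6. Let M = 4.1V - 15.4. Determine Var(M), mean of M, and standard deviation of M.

M = 4.1V - 15.4 is linear with a = 4.1, b = -15.4.
Var(V) = 27.6² = 761.76.
Var(M) = a²·Var(V) = 4.1²·761.76 = 12805.1856 (the additive constant -15.4 does not affect variance).
mean of M = a·mean of V + b = 4.1·87 + (-15.4) = 341.3.
standard deviation of M = |a|·standard deviation of V = |4.1|·27.6 = 113.16.

Var(M) = 12805.1856, mean of M = 341.3, standard deviation of M = 113.16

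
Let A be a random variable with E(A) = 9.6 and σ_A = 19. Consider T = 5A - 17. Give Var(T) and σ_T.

Var(T) = 9025, σ_T = 95

T = 5A - 17 is linear with a = 5, b = -17.
Var(A) = 19² = 361.
Var(T) = a²·Var(A) = 5²·361 = 9025 (the additive constant -17 does not affect variance).
σ_T = |a|·σ_A = |5|·19 = 95.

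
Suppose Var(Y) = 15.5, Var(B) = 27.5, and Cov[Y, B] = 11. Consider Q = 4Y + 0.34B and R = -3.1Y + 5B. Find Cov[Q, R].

By bilinearity, Cov[Q, R] = ac·Var(Y) + bd·Var(B) + (ad+bc)·Cov[Y, B], with a=4, b=0.34, c=-3.1, d=5.
ac·Var(Y) = 4·(-3.1)·15.5 = -192.2
bd·Var(B) = 0.34·5·27.5 = 46.75
(ad+bc)·Cov[Y, B] = (18.946)·11 = 208.406
Cov[Q, R] = -192.2 + 46.75 + 208.406 = 62.956.

Cov[Q, R] = 62.956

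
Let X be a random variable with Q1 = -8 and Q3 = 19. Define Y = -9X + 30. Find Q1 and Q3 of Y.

Q1(Y) = -141, Q3(Y) = 102

a = -9 < 0 reverses order: Q1(Y) comes from Q3(X), Q3(Y) from Q1(X).
Q1(Y) = (-9)·19 + 30 = -141; Q3(Y) = (-9)·(-8) + 30 = 102.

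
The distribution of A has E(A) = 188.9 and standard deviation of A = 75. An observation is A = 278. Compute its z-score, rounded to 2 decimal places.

z = 1.19

z = (A − E(A)) / standard deviation of A = (278 − 188.9) / 75 ≈ 1.19.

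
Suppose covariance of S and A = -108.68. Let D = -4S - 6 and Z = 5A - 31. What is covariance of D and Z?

covariance of D and Z = a·c·covariance of S and A = (-4)·5·(-108.68) = 2173.6. Additive constants drop out.

covariance of D and Z = 2173.6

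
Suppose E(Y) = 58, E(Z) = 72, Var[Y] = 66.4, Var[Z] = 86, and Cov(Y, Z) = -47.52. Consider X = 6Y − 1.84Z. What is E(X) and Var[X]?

E(X) = 6·E(Y) + (-1.84)·E(Z) = 6·58 + (-1.84)·72 = 215.52.
Var[X] = a²·Var[Y] + b²·Var[Z] + 2ab·Cov(Y, Z) with a = 6, b = -1.84.
= 6²·66.4 + (-1.84)²·86 + 2·6·(-1.84)·(-47.52)
= 2390.4 + 291.1616 + 1049.2416 = 3730.8032.

E(X) = 215.52, Var[X] = 3730.8032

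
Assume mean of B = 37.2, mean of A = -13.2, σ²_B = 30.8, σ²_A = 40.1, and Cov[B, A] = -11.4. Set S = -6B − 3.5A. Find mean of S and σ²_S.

mean of S = (-6)·mean of B + (-3.5)·mean of A = (-6)·37.2 + (-3.5)·(-13.2) = -177.
σ²_S = a²·σ²_B + b²·σ²_A + 2ab·Cov[B, A] with a = -6, b = -3.5.
= (-6)²·30.8 + (-3.5)²·40.1 + 2·(-6)·(-3.5)·(-11.4)
= 1108.8 + 491.225 + (-478.8) = 1121.225.

mean of S = -177, σ²_S = 1121.225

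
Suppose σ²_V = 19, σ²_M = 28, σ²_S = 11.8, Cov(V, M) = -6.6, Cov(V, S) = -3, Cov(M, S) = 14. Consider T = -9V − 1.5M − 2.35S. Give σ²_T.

σ²_T = a²·σ²_V + b²·σ²_M + c²·σ²_S + 2ab·Cov(V, M) + 2ac·Cov(V, S) + 2bc·Cov(M, S), with a = -9, b = -1.5, c = -2.35.
= 1539 + 63 + 65.1655 + (-178.2) + (-126.9) + 98.7
= 1460.7655.

σ²_T = 1460.7655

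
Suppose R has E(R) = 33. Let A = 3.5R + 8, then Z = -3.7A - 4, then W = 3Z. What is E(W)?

E(A) = 3.5·33 + 8 = 123.5.
E(Z) = (-3.7)·123.5 + (-4) = -460.95.
E(W) = 3·(-460.95) = -1382.85.

E(W) = -1382.85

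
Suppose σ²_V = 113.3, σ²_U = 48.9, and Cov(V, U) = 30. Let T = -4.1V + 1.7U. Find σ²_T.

σ²_T = a²·σ²_V + b²·σ²_U + 2ab·Cov(V, U) with a = -4.1, b = 1.7.
= (-4.1)²·113.3 + 1.7²·48.9 + 2·(-4.1)·1.7·30
= 1904.573 + 141.321 + (-418.2) = 1627.694.

σ²_T = 1627.694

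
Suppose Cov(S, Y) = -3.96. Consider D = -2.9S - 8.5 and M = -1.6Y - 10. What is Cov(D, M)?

Cov(D, M) = -18.3744

Cov(D, M) = a·c·Cov(S, Y) = (-2.9)·(-1.6)·(-3.96) = -18.3744. Additive constants drop out.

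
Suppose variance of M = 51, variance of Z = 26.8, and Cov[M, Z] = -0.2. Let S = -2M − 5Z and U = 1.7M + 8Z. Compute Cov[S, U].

Cov[S, U] = -1240.5

By bilinearity, Cov[S, U] = ac·variance of M + bd·variance of Z + (ad+bc)·Cov[M, Z], with a=-2, b=-5, c=1.7, d=8.
ac·variance of M = (-2)·1.7·51 = -173.4
bd·variance of Z = (-5)·8·26.8 = -1072
(ad+bc)·Cov[M, Z] = (-24.5)·(-0.2) = 4.9
Cov[S, U] = -173.4 + (-1072) + 4.9 = -1240.5.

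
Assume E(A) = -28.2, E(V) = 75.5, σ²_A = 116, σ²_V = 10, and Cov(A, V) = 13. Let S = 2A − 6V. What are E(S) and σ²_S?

E(S) = 2·E(A) + (-6)·E(V) = 2·(-28.2) + (-6)·75.5 = -509.4.
σ²_S = a²·σ²_A + b²·σ²_V + 2ab·Cov(A, V) with a = 2, b = -6.
= 2²·116 + (-6)²·10 + 2·2·(-6)·13
= 464 + 360 + (-312) = 512.

E(S) = -509.4, σ²_S = 512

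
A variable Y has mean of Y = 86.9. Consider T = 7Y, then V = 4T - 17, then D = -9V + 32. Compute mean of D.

mean of T = 7·86.9 = 608.3.
mean of V = 4·608.3 + (-17) = 2416.2.
mean of D = (-9)·2416.2 + 32 = -21713.8.

mean of D = -21713.8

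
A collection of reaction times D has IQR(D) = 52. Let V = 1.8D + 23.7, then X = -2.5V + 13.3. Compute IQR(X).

IQR(X) = 234

IQR(V) = |1.8|·52 = 93.6.
IQR(X) = |-2.5|·93.6 = 234.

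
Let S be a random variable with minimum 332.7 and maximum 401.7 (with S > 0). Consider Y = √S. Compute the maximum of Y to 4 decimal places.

max(Y) = 20.0425

√S is increasing on this domain, so max(Y) comes from max(S) = 401.7: max(Y) = √(401.7) ≈ 20.0425.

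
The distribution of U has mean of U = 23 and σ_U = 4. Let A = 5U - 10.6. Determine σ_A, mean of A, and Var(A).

σ_A = 20, mean of A = 104.4, Var(A) = 400

A = 5U - 10.6 is linear with a = 5, b = -10.6.
σ_A = |a|·σ_U = |5|·4 = 20.
mean of A = a·mean of U + b = 5·23 + (-10.6) = 104.4.
Var(U) = 4² = 16.
Var(A) = a²·Var(U) = 5²·16 = 400 (the additive constant -10.6 does not affect variance).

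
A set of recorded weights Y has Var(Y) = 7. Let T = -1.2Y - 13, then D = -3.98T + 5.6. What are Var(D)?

Var(T) = (-1.2)²·7 = 10.08.
Var(D) = (-3.98)²·10.08 = 159.671232.

Var(D) = 159.671232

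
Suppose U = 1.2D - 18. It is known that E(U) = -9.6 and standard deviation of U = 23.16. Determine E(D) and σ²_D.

From U = 1.2D - 18: E(U) = a·E(D) + b, so E(D) = (E(U) − b)/a = (-9.6 − (-18))/1.2 = 7.
σ²_U = 23.16² = 536.3856.
σ²_U = a²·σ²_D, so σ²_D = 536.3856/1.2² = 372.49.

E(D) = 7, σ²_D = 372.49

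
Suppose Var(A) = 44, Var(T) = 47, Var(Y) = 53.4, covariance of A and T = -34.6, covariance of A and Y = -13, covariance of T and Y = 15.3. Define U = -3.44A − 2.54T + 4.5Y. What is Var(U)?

Var(U) = a²·Var(A) + b²·Var(T) + c²·Var(Y) + 2ab·covariance of A and T + 2ac·covariance of A and Y + 2bc·covariance of T and Y, with a = -3.44, b = -2.54, c = 4.5.
= 520.6784 + 303.2252 + 1081.35 + (-604.64192) + 402.48 + (-349.758)
= 1353.33368.

Var(U) = 1353.33368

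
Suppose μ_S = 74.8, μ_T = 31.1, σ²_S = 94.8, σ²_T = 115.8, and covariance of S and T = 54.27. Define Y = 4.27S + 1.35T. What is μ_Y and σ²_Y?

μ_Y = 4.27·μ_S + 1.35·μ_T = 4.27·74.8 + 1.35·31.1 = 361.381.
σ²_Y = a²·σ²_S + b²·σ²_T + 2ab·covariance of S and T with a = 4.27, b = 1.35.
= 4.27²·94.8 + 1.35²·115.8 + 2·4.27·1.35·54.27
= 1728.47892 + 211.0455 + 625.67883 = 2565.20325.

μ_Y = 361.381, σ²_Y = 2565.20325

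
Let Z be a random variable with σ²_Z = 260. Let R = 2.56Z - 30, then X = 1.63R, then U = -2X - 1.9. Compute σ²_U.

σ²_R = 2.56²·260 = 1703.936.
σ²_X = 1.63²·1703.936 = 4527.1875584.
σ²_U = (-2)²·4527.1875584 = 18108.7502336.

σ²_U = 18108.7502336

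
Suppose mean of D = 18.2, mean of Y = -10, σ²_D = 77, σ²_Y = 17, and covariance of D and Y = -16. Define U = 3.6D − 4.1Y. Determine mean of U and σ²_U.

mean of U = 3.6·mean of D + (-4.1)·mean of Y = 3.6·18.2 + (-4.1)·(-10) = 106.52.
σ²_U = a²·σ²_D + b²·σ²_Y + 2ab·covariance of D and Y with a = 3.6, b = -4.1.
= 3.6²·77 + (-4.1)²·17 + 2·3.6·(-4.1)·(-16)
= 997.92 + 285.77 + 472.32 = 1756.01.

mean of U = 106.52, σ²_U = 1756.01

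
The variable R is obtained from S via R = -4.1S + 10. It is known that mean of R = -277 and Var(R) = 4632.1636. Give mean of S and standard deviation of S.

mean of S = 70, standard deviation of S = 16.6

From R = -4.1S + 10: mean of R = a·mean of S + b, so mean of S = (mean of R − b)/a = (-277 − 10)/(-4.1) = 70.
standard deviation of R = √4632.1636 = 68.06.
standard deviation of R = |a|·standard deviation of S, so standard deviation of S = 68.06/|-4.1| = 16.6.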